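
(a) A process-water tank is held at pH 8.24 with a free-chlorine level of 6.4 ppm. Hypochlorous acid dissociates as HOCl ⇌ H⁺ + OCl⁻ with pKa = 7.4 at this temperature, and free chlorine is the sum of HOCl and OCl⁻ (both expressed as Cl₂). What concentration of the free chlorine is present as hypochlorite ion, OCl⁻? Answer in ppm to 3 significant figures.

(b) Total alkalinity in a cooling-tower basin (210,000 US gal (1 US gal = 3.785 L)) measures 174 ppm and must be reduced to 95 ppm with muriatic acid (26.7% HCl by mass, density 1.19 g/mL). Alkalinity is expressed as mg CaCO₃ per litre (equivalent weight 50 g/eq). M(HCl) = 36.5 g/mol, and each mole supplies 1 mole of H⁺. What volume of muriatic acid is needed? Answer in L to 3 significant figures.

(a) 5.59 ppm; (b) 144 L

(a) [OCl⁻]/[HOCl] = 10^(pH − pKa) = 10^(8.24 − 7.4) = 10^0.84 = 6.918.
(a) Fraction as HOCl = 1 / (1 + 6.918) = 0.1263.
(a) OCl⁻ = (1 − 0.1263) × 6.4 ppm = 5.592 ppm.

(b) Volume: 210,000 US gal × 3.785 L/gal = 794,850 L.
(b) Alkalinity to neutralize: (174 − 95) = 79 mg/L as CaCO₃ × 794,850 L = 62,790 g as CaCO₃.
(b) Equivalents of H⁺ required: 62,790 ÷ 50 g/eq = 1256 eq = 1256 mol HCl.
(b) Mass of HCl: 1256 × 36.5 = 45,840 g.
(b) Mass of 26.7% solution: 45,840 / 0.267 = 171,700 g.
(b) Volume: 171,700 g ÷ 1.19 g/mL = 144,300 mL.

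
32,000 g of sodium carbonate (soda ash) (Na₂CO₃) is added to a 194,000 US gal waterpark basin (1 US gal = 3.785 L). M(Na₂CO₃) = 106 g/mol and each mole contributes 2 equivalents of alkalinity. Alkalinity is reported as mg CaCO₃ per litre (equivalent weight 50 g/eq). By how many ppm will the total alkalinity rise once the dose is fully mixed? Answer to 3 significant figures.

Volume: 194,000 US gal × 3.785 L/gal = 734,290 L.
Moles of Na₂CO₃: 32,000 g ÷ 106 g/mol = 301.9 mol → 603.8 eq of alkalinity.
As CaCO₃: 603.8 eq × 50 g/eq = 30,190 g.
Rise: 30,190 g / 734,290 L × 1000 = 41.11 mg/L.

41.1 ppm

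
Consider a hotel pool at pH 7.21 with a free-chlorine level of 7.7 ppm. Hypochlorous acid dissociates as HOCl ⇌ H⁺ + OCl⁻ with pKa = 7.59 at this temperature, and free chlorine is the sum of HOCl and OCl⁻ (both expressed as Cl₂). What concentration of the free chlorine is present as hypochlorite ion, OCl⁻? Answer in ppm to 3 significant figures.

2.27 ppm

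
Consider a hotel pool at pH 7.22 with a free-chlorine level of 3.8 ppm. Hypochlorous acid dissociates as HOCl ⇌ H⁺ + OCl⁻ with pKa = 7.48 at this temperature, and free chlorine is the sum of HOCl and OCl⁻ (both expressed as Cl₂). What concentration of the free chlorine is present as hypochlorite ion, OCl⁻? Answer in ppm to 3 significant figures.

1.35 ppm

[OCl⁻]/[HOCl] = 10^(pH − pKa) = 10^(7.22 − 7.48) = 10^-0.26 = 0.5495.
Fraction as HOCl = 1 / (1 + 0.5495) = 0.6454.
OCl⁻ = (1 − 0.6454) × 3.8 ppm = 1.348 ppm.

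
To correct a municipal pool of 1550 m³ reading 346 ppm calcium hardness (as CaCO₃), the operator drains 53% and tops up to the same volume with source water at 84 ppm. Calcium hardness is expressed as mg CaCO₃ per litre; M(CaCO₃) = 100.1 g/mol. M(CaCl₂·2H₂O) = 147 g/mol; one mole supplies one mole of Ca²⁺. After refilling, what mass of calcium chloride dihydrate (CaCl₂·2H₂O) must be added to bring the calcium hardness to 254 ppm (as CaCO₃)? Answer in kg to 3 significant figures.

Volume: 1550 m³ = 1,550,000 L.
After draining 53% and refilling: 346 × 0.47 + 84 × 0.53 = 207.14 ppm.
Deficit to target: 254 − 207.14 = 46.86 mg/L.
As CaCO₃: 46.86 mg/L × 1,550,000 L = 72,630 g; ÷ 100.1 = 725.6 mol Ca²⁺.
Mass: 725.6 × 147 = 106,700 g.

107 kg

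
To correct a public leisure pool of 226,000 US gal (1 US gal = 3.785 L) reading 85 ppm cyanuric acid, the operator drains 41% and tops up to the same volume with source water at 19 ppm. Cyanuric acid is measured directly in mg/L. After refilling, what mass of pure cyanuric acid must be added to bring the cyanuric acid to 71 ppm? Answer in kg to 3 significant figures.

11.2 kg

Volume: 226,000 US gal × 3.785 L/gal = 855,410 L.
After draining 41% and refilling: 85 × 0.59 + 19 × 0.41 = 57.94 ppm.
Deficit to target: 71 − 57.94 = 13.06 mg/L.
Mass: 13.06 mg/L × 855,410 L = 11,170 g cyanuric acid.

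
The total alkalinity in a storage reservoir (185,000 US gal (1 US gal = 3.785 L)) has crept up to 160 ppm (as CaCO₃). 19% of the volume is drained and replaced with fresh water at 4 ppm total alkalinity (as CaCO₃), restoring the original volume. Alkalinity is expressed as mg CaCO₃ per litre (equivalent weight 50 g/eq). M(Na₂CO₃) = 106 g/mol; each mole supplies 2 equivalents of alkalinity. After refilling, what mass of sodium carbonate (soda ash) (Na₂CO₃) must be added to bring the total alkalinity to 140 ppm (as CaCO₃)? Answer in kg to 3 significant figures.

7.16 kg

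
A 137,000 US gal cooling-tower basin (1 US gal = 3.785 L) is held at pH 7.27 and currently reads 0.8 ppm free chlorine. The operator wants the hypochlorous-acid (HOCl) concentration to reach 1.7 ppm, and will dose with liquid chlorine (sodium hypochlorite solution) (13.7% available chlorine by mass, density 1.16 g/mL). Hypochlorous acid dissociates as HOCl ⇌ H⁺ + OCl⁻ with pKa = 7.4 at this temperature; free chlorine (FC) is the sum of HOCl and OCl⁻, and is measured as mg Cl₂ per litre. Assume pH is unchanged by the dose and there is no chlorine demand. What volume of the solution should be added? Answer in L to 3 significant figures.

7.05 L

Volume: 137,000 US gal × 3.785 L/gal = 518,545 L.
[OCl⁻]/[HOCl] = 10^(pH − pKa) = 10^(7.27 − 7.4) = 0.7413; fraction as HOCl = 1/(1 + 0.7413) = 0.5743.
Free chlorine required for 1.7 ppm HOCl: 1.7 / 0.5743 = 2.96 ppm.
FC to add: 2.96 − 0.8 = 2.16 mg/L as Cl₂.
Cl₂ equivalent: 2.16 mg/L × 518,545 L = 1120 g.
Product at 13.7% available Cl: 1120 / 0.137 = 8176 g.
Volume: 8176 g ÷ 1.16 g/mL = 7049 mL.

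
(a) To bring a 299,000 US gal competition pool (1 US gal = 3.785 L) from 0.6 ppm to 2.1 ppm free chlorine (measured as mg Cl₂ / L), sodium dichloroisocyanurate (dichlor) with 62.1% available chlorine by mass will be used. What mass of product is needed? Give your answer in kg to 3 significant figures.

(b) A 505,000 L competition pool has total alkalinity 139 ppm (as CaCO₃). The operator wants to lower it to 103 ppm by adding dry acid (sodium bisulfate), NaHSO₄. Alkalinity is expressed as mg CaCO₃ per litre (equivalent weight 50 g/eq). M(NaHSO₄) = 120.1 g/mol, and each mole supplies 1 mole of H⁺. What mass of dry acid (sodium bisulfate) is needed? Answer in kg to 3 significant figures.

(a) 2.73 kg; (b) 43.7 kg

(a) Volume: 299,000 US gal × 3.785 L/gal = 1,131,715 L.
(a) Chlorine deficit: 2.1 − 0.6 = 1.5 ppm = 1.5 mg/L as Cl₂.
(a) Cl₂ equivalent needed: 1.5 mg/L × 1,131,715 L = 1,698,000 mg = 1698 g.
(a) Product at 62.1% available chlorine: 1698 / 0.621 = 2734 g.

(b) Alkalinity to neutralize: (139 − 103) = 36 mg/L as CaCO₃ × 505,000 L = 18,180 g as CaCO₃.
(b) Equivalents of H⁺ required: 18,180 ÷ 50 g/eq = 363.6 eq = 363.6 mol NaHSO₄.
(b) Mass of NaHSO₄: 363.6 × 120.1 = 43,670 g.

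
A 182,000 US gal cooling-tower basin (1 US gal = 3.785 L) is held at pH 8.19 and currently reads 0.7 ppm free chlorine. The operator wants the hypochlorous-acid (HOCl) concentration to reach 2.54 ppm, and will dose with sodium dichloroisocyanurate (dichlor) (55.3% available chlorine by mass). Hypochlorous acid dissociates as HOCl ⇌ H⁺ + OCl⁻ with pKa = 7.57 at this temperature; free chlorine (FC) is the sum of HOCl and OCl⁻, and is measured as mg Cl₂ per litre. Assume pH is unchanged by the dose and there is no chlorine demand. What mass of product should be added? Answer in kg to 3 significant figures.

Volume: 182,000 US gal × 3.785 L/gal = 688,870 L.
[OCl⁻]/[HOCl] = 10^(pH − pKa) = 10^(8.19 − 7.57) = 4.169; fraction as HOCl = 1/(1 + 4.169) = 0.1935.
Free chlorine required for 2.54 ppm HOCl: 2.54 / 0.1935 = 13.13 ppm.
FC to add: 13.13 − 0.7 = 12.43 mg/L as Cl₂.
Cl₂ equivalent: 12.43 mg/L × 688,870 L = 8562 g.
Product at 55.3% available Cl: 8562 / 0.553 = 15,480 g.

15.5 kg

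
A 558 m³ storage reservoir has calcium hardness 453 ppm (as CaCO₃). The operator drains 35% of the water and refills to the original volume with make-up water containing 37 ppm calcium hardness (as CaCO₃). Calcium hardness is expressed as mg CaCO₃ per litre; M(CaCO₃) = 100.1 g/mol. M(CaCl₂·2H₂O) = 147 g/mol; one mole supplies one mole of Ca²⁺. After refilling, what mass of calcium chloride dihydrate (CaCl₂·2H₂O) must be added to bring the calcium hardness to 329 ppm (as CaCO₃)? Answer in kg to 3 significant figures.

Volume: 558 m³ = 558,000 L.
After draining 35% and refilling: 453 × 0.65 + 37 × 0.35 = 307.4 ppm.
Deficit to target: 329 − 307.4 = 21.6 mg/L.
As CaCO₃: 21.6 mg/L × 558,000 L = 12,050 g; ÷ 100.1 = 120.4 mol Ca²⁺.
Mass: 120.4 × 147 = 17,700 g.

17.7 kg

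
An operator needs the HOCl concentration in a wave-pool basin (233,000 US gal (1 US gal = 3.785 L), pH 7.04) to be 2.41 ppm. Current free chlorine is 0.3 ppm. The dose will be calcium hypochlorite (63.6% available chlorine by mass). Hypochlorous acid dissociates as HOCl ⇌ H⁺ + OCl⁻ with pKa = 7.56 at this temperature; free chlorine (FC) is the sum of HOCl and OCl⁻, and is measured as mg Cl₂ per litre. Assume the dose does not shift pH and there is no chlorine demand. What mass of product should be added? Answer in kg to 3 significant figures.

3.94 kg

Volume: 233,000 US gal × 3.785 L/gal = 881,905 L.
[OCl⁻]/[HOCl] = 10^(pH − pKa) = 10^(7.04 − 7.56) = 0.302; fraction as HOCl = 1/(1 + 0.302) = 0.7681.
Free chlorine required for 2.41 ppm HOCl: 2.41 / 0.7681 = 3.138 ppm.
FC to add: 3.138 − 0.3 = 2.838 mg/L as Cl₂.
Cl₂ equivalent: 2.838 mg/L × 881,905 L = 2503 g.
Product at 63.6% available Cl: 2503 / 0.636 = 3935 g.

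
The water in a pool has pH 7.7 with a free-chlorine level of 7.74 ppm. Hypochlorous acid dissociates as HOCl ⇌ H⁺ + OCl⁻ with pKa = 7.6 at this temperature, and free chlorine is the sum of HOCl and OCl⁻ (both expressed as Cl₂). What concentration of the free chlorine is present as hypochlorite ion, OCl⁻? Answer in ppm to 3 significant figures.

[OCl⁻]/[HOCl] = 10^(pH − pKa) = 10^(7.7 − 7.6) = 10^0.10 = 1.259.
Fraction as HOCl = 1 / (1 + 1.259) = 0.4427.
OCl⁻ = (1 − 0.4427) × 7.74 ppm = 4.314 ppm.

4.31 ppm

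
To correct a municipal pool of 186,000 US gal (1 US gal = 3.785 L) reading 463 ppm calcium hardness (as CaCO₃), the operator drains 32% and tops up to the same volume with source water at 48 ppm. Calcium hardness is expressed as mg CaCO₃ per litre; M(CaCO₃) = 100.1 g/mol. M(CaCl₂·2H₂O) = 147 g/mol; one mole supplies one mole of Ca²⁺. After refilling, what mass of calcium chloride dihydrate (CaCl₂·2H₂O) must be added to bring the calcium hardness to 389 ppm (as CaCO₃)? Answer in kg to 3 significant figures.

60.8 kg

Volume: 186,000 US gal × 3.785 L/gal = 704,010 L.
After draining 32% and refilling: 463 × 0.68 + 48 × 0.32 = 330.2 ppm.
Deficit to target: 389 − 330.2 = 58.8 mg/L.
As CaCO₃: 58.8 mg/L × 704,010 L = 41,400 g; ÷ 100.1 = 413.5 mol Ca²⁺.
Mass: 413.5 × 147 = 60,790 g.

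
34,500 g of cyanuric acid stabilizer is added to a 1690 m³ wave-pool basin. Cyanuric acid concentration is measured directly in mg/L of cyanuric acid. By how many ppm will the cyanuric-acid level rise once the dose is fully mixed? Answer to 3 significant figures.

Volume: 1690 m³ = 1,690,000 L.
Rise: 34,500 g / 1,690,000 L × 1000 = 20.41 mg/L.

20.4 ppm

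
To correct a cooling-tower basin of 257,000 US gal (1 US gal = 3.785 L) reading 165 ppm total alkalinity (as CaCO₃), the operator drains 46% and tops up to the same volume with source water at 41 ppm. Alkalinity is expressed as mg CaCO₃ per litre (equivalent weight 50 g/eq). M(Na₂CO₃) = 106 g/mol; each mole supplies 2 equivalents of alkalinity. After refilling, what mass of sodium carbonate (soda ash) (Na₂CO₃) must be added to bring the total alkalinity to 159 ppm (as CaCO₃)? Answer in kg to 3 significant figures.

Volume: 257,000 US gal × 3.785 L/gal = 972,745 L.
After draining 46% and refilling: 165 × 0.54 + 41 × 0.46 = 107.96 ppm.
Deficit to target: 159 − 107.96 = 51.04 mg/L.
As CaCO₃: 51.04 mg/L × 972,745 L = 49,650 g; ÷ 50 g/eq ÷ 2 = 496.5 mol Na₂CO₃.
Mass: 496.5 × 106 = 52,630 g.

52.6 kg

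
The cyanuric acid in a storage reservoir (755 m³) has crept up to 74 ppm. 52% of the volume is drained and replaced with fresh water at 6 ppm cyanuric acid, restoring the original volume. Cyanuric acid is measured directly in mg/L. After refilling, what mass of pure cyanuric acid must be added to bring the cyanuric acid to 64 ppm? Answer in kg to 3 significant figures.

19.1 kg

Volume: 755 m³ = 755,000 L.
After draining 52% and refilling: 74 × 0.48 + 6 × 0.52 = 38.64 ppm.
Deficit to target: 64 − 38.64 = 25.36 mg/L.
Mass: 25.36 mg/L × 755,000 L = 19,150 g cyanuric acid.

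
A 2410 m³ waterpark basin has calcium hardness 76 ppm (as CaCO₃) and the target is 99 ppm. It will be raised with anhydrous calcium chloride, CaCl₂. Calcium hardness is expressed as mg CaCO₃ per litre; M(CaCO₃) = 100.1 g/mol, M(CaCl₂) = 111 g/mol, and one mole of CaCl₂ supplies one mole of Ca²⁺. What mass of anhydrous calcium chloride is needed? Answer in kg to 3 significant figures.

Volume: 2410 m³ = 2,410,000 L.
Hardness to add: (99 − 76) = 23 mg/L as CaCO₃ × 2,410,000 L = 55,430 g as CaCO₃.
Moles of Ca²⁺ (1 mol Ca²⁺ ≡ 1 mol CaCO₃): 55,430 / 100.1 g/mol = 553.7 mol.
Mass of CaCl₂: 553.7 × 111 = 61,470 g.

61.5 kg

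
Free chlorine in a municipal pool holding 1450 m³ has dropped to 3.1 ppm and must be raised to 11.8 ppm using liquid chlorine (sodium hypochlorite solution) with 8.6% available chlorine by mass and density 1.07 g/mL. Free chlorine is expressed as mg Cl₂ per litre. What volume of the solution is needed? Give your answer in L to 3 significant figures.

Volume: 1450 m³ = 1,450,000 L.
Chlorine deficit: 11.8 − 3.1 = 8.7 ppm = 8.7 mg/L as Cl₂.
Cl₂ equivalent needed: 8.7 mg/L × 1,450,000 L = 12,610,000 mg = 12,610 g.
Product at 8.6% available chlorine: 12,610 / 0.086 = 146,700 g.
Volume at density 1.07 g/mL: 146,700 g ÷ 1.07 g/mL = 137,100 mL.

137 L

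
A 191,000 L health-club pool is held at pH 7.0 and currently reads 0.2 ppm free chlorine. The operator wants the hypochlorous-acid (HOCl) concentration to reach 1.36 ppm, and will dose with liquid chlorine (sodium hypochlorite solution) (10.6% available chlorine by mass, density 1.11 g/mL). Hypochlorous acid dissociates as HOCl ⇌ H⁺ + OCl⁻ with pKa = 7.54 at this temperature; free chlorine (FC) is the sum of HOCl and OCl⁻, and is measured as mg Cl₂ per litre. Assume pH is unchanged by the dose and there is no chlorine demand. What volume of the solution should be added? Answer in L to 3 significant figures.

[OCl⁻]/[HOCl] = 10^(pH − pKa) = 10^(7.0 − 7.54) = 0.2884; fraction as HOCl = 1/(1 + 0.2884) = 0.7762.
Free chlorine required for 1.36 ppm HOCl: 1.36 / 0.7762 = 1.752 ppm.
FC to add: 1.752 − 0.2 = 1.552 mg/L as Cl₂.
Cl₂ equivalent: 1.552 mg/L × 191,000 L = 296.5 g.
Product at 10.6% available Cl: 296.5 / 0.106 = 2797 g.
Volume: 2797 g ÷ 1.11 g/mL = 2520 mL.

2.52 L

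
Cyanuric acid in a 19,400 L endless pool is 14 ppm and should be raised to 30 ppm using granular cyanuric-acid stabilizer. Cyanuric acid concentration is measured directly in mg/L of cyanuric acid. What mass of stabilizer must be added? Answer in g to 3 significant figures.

310 g

CYA to add: (30 − 14) = 16 mg/L × 19,400 L = 310.4 g cyanuric acid.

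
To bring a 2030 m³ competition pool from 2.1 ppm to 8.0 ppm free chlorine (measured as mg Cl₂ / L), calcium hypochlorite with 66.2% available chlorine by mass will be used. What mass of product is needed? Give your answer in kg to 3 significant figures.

18.1 kg

Volume: 2030 m³ = 2,030,000 L.
Chlorine deficit: 8.0 − 2.1 = 5.9 ppm = 5.9 mg/L as Cl₂.
Cl₂ equivalent needed: 5.9 mg/L × 2,030,000 L = 11,980,000 mg = 11,980 g.
Product at 66.2% available chlorine: 11,980 / 0.662 = 18,090 g.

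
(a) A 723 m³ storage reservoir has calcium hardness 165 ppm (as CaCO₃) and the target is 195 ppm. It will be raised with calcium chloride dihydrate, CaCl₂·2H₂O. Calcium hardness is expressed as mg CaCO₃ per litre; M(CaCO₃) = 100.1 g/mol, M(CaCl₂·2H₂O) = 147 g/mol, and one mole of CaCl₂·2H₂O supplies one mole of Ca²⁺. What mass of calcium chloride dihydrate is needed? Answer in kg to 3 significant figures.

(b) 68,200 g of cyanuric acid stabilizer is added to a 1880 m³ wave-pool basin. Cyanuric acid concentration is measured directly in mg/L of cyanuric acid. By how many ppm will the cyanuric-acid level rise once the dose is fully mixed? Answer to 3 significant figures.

(a) Volume: 723 m³ = 723,000 L.
(a) Hardness to add: (195 − 165) = 30 mg/L as CaCO₃ × 723,000 L = 21,690 g as CaCO₃.
(a) Moles of Ca²⁺ (1 mol Ca²⁺ ≡ 1 mol CaCO₃): 21,690 / 100.1 g/mol = 216.7 mol.
(a) Mass of CaCl₂·2H₂O: 216.7 × 147 = 31,850 g.

(b) Volume: 1880 m³ = 1,880,000 L.
(b) Rise: 68,200 g / 1,880,000 L × 1000 = 36.28 mg/L.

(a) 31.9 kg; (b) 36.3 ppm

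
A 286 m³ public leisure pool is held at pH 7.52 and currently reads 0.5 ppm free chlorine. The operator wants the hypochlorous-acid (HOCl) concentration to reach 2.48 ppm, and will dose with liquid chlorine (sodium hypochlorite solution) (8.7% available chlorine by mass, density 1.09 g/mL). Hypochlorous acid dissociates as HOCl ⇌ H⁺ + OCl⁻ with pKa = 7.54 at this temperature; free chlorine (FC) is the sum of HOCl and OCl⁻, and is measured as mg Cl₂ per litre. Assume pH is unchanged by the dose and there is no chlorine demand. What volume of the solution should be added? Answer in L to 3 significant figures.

13.1 L

Volume: 286 m³ = 286,000 L.
[OCl⁻]/[HOCl] = 10^(pH − pKa) = 10^(7.52 − 7.54) = 0.955; fraction as HOCl = 1/(1 + 0.955) = 0.5115.
Free chlorine required for 2.48 ppm HOCl: 2.48 / 0.5115 = 4.848 ppm.
FC to add: 4.848 − 0.5 = 4.348 mg/L as Cl₂.
Cl₂ equivalent: 4.348 mg/L × 286,000 L = 1244 g.
Product at 8.7% available Cl: 1244 / 0.087 = 14,290 g.
Volume: 14,290 g ÷ 1.09 g/mL = 13,110 mL.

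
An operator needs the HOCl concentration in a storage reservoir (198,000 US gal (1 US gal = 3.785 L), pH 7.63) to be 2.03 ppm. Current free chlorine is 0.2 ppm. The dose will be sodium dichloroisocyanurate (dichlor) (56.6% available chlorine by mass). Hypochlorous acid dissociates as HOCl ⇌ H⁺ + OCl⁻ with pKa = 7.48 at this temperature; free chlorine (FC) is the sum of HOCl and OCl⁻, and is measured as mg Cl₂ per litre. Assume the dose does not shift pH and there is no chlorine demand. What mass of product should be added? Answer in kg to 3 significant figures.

6.22 kg

Volume: 198,000 US gal × 3.785 L/gal = 749,430 L.
[OCl⁻]/[HOCl] = 10^(pH − pKa) = 10^(7.63 − 7.48) = 1.413; fraction as HOCl = 1/(1 + 1.413) = 0.4145.
Free chlorine required for 2.03 ppm HOCl: 2.03 / 0.4145 = 4.897 ppm.
FC to add: 4.897 − 0.2 = 4.697 mg/L as Cl₂.
Cl₂ equivalent: 4.697 mg/L × 749,430 L = 3520 g.
Product at 56.6% available Cl: 3520 / 0.566 = 6220 g.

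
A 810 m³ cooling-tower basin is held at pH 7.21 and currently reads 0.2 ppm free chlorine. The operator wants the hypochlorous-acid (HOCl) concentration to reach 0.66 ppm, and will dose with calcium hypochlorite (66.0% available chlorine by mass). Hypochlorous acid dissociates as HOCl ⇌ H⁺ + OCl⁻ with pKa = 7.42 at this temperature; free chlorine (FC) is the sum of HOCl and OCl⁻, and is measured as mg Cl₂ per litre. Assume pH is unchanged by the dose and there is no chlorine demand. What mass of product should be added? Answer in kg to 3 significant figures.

Volume: 810 m³ = 810,000 L.
[OCl⁻]/[HOCl] = 10^(pH − pKa) = 10^(7.21 − 7.42) = 0.6166; fraction as HOCl = 1/(1 + 0.6166) = 0.6186.
Free chlorine required for 0.66 ppm HOCl: 0.66 / 0.6186 = 1.067 ppm.
FC to add: 1.067 − 0.2 = 0.867 mg/L as Cl₂.
Cl₂ equivalent: 0.867 mg/L × 810,000 L = 702.2 g.
Product at 66.0% available Cl: 702.2 / 0.66 = 1064 g.

1.06 kg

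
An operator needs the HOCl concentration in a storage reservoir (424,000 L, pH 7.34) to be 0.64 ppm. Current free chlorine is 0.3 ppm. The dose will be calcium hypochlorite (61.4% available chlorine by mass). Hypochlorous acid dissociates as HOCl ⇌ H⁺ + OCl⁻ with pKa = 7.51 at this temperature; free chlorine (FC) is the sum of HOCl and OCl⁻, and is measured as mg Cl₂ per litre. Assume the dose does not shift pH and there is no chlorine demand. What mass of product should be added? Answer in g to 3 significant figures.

534 g

[OCl⁻]/[HOCl] = 10^(pH − pKa) = 10^(7.34 − 7.51) = 0.6761; fraction as HOCl = 1/(1 + 0.6761) = 0.5966.
Free chlorine required for 0.64 ppm HOCl: 0.64 / 0.5966 = 1.073 ppm.
FC to add: 1.073 − 0.3 = 0.7727 mg/L as Cl₂.
Cl₂ equivalent: 0.7727 mg/L × 424,000 L = 327.6 g.
Product at 61.4% available Cl: 327.6 / 0.614 = 533.6 g.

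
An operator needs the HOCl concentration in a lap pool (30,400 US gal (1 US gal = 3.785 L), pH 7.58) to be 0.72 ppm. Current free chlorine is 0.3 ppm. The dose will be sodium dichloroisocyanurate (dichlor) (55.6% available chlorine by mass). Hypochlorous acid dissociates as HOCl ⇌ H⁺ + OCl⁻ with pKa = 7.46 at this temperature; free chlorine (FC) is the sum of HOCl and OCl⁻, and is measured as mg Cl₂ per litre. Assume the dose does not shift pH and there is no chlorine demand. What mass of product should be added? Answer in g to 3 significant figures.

283 g

Volume: 30,400 US gal × 3.785 L/gal = 115,064 L.
[OCl⁻]/[HOCl] = 10^(pH − pKa) = 10^(7.58 − 7.46) = 1.318; fraction as HOCl = 1/(1 + 1.318) = 0.4314.
Free chlorine required for 0.72 ppm HOCl: 0.72 / 0.4314 = 1.669 ppm.
FC to add: 1.669 − 0.3 = 1.369 mg/L as Cl₂.
Cl₂ equivalent: 1.369 mg/L × 115,064 L = 157.5 g.
Product at 55.6% available Cl: 157.5 / 0.556 = 283.3 g.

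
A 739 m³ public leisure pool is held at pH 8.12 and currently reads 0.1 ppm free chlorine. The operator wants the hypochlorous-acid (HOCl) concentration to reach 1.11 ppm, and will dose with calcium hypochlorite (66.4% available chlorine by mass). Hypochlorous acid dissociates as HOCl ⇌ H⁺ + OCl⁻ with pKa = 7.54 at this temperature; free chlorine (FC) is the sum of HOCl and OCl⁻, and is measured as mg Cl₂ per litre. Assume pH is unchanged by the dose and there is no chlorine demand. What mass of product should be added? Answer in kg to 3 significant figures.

5.82 kg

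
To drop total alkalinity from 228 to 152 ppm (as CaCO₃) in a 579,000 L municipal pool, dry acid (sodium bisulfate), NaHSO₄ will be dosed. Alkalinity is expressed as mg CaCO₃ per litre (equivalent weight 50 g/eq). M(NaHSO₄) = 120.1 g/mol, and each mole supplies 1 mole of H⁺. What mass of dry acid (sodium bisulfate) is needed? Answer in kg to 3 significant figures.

Alkalinity to neutralize: (228 − 152) = 76 mg/L as CaCO₃ × 579,000 L = 44,000 g as CaCO₃.
Equivalents of H⁺ required: 44,000 ÷ 50 g/eq = 880.1 eq = 880.1 mol NaHSO₄.
Mass of NaHSO₄: 880.1 × 120.1 = 105,700 g.

106 kg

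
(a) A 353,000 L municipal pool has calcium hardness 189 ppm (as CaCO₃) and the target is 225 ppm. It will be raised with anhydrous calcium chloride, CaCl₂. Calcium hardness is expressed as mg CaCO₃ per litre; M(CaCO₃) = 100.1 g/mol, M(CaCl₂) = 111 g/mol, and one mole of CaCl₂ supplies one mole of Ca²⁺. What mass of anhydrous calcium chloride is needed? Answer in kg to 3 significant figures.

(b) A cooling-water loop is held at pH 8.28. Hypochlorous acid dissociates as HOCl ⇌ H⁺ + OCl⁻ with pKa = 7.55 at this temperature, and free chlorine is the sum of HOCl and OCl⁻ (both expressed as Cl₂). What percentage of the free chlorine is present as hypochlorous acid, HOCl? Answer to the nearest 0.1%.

(a) Hardness to add: (225 − 189) = 36 mg/L as CaCO₃ × 353,000 L = 12,710 g as CaCO₃.
(a) Moles of Ca²⁺ (1 mol Ca²⁺ ≡ 1 mol CaCO₃): 12,710 / 100.1 g/mol = 127 mol.
(a) Mass of CaCl₂: 127 × 111 = 14,090 g.

(b) [OCl⁻]/[HOCl] = 10^(pH − pKa) = 10^(8.28 − 7.55) = 10^0.73 = 5.37.
(b) Fraction as HOCl = 1 / (1 + 5.37) = 0.157.

(a) 14.1 kg; (b) 15.7%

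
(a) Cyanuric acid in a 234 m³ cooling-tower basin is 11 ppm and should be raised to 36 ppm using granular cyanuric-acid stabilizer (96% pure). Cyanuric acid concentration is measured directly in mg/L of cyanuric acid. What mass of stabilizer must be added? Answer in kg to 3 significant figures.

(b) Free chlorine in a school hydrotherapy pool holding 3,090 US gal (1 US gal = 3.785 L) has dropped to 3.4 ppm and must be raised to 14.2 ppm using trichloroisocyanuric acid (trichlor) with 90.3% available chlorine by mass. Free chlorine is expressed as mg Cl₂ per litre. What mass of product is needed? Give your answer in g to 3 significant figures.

(a) 6.09 kg; (b) 140 g

(a) Volume: 234 m³ = 234,000 L.
(a) CYA to add: (36 − 11) = 25 mg/L × 234,000 L = 5850 g cyanuric acid.
(a) At 96% purity: 5850 / 0.96 = 6094 g product.

(b) Volume: 3,090 US gal × 3.785 L/gal = 11,696 L.
(b) Chlorine deficit: 14.2 − 3.4 = 10.8 ppm = 10.8 mg/L as Cl₂.
(b) Cl₂ equivalent needed: 10.8 mg/L × 11,696 L = 126,300 mg = 126.3 g.
(b) Product at 90.3% available chlorine: 126.3 / 0.903 = 139.9 g.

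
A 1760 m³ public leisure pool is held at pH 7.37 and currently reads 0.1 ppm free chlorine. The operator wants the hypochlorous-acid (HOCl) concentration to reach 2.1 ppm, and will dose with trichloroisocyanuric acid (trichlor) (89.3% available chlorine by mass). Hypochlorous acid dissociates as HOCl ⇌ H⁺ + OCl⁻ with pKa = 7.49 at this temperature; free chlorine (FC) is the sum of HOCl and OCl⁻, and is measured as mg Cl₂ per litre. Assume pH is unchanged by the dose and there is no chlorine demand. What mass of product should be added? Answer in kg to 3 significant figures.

7.08 kg

Volume: 1760 m³ = 1,760,000 L.
[OCl⁻]/[HOCl] = 10^(pH − pKa) = 10^(7.37 − 7.49) = 0.7586; fraction as HOCl = 1/(1 + 0.7586) = 0.5686.
Free chlorine required for 2.1 ppm HOCl: 2.1 / 0.5686 = 3.693 ppm.
FC to add: 3.693 − 0.1 = 3.593 mg/L as Cl₂.
Cl₂ equivalent: 3.593 mg/L × 1,760,000 L = 6324 g.
Product at 89.3% available Cl: 6324 / 0.893 = 7081 g.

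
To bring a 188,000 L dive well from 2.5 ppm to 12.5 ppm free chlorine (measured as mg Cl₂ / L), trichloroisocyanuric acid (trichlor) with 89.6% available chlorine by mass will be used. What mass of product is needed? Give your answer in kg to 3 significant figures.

Chlorine deficit: 12.5 − 2.5 = 10 ppm = 10 mg/L as Cl₂.
Cl₂ equivalent needed: 10 mg/L × 188,000 L = 1,880,000 mg = 1880 g.
Product at 89.6% available chlorine: 1880 / 0.896 = 2098 g.

2.10 kg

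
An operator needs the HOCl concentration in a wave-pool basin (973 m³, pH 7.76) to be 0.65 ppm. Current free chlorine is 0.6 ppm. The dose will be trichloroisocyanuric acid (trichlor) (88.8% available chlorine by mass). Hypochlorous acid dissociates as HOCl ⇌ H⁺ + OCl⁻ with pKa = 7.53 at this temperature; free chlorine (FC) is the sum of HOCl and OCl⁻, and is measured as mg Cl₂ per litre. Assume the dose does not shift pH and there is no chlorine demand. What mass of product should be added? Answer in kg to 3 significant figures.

Volume: 973 m³ = 973,000 L.
[OCl⁻]/[HOCl] = 10^(pH − pKa) = 10^(7.76 − 7.53) = 1.698; fraction as HOCl = 1/(1 + 1.698) = 0.3706.
Free chlorine required for 0.65 ppm HOCl: 0.65 / 0.3706 = 1.754 ppm.
FC to add: 1.754 − 0.6 = 1.154 mg/L as Cl₂.
Cl₂ equivalent: 1.154 mg/L × 973,000 L = 1123 g.
Product at 88.8% available Cl: 1123 / 0.888 = 1264 g.

1.26 kg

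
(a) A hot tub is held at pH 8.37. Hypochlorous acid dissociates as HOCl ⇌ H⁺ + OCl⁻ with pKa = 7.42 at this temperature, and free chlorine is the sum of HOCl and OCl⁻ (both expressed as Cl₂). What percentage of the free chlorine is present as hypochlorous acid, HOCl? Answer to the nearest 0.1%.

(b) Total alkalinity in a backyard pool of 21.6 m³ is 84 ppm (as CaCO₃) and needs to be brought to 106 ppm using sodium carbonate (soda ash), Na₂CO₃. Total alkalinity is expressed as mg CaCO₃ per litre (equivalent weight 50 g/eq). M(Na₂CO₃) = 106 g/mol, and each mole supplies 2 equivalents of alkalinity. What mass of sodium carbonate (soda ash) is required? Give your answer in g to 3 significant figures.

(a) 10.1%; (b) 504 g

(a) [OCl⁻]/[HOCl] = 10^(pH − pKa) = 10^(8.37 − 7.42) = 10^0.95 = 8.913.
(a) Fraction as HOCl = 1 / (1 + 8.913) = 0.1009.

(b) Volume: 21.6 m³ = 21,600 L.
(b) Alkalinity to add: (106 − 84) = 22 mg/L as CaCO₃ × 21,600 L = 475.2 g as CaCO₃.
(b) Equivalents: 475.2 g ÷ 50 g/eq = 9.504 eq.
(b) Each mole of Na₂CO₃ supplies 2 eq, so 9.504 / 2 = 4.752 mol.
(b) Mass: 4.752 mol × 106 g/mol = 503.7 g.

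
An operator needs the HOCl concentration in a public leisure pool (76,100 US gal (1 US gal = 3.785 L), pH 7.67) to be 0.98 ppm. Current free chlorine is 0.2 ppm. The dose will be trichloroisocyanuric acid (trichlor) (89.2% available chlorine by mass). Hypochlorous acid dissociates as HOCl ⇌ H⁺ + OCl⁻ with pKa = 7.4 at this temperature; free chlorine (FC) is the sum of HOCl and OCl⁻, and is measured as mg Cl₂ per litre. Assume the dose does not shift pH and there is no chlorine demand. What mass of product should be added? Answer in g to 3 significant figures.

Volume: 76,100 US gal × 3.785 L/gal = 288,038 L.
[OCl⁻]/[HOCl] = 10^(pH − pKa) = 10^(7.67 − 7.4) = 1.862; fraction as HOCl = 1/(1 + 1.862) = 0.3494.
Free chlorine required for 0.98 ppm HOCl: 0.98 / 0.3494 = 2.805 ppm.
FC to add: 2.805 − 0.2 = 2.605 mg/L as Cl₂.
Cl₂ equivalent: 2.605 mg/L × 288,038 L = 750.3 g.
Product at 89.2% available Cl: 750.3 / 0.892 = 841.1 g.

841 g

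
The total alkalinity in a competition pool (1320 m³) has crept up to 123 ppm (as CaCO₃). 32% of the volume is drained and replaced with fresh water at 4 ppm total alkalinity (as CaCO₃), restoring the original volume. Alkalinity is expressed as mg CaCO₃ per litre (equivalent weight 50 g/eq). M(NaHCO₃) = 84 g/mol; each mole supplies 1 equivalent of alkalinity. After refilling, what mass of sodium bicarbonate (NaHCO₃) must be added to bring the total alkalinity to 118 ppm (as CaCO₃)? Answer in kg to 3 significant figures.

73.4 kg

Volume: 1320 m³ = 1,320,000 L.
After draining 32% and refilling: 123 × 0.68 + 4 × 0.32 = 84.92 ppm.
Deficit to target: 118 − 84.92 = 33.08 mg/L.
As CaCO₃: 33.08 mg/L × 1,320,000 L = 43,670 g; ÷ 50 g/eq ÷ 1 = 873.3 mol NaHCO₃.
Mass: 873.3 × 84 = 73,360 g.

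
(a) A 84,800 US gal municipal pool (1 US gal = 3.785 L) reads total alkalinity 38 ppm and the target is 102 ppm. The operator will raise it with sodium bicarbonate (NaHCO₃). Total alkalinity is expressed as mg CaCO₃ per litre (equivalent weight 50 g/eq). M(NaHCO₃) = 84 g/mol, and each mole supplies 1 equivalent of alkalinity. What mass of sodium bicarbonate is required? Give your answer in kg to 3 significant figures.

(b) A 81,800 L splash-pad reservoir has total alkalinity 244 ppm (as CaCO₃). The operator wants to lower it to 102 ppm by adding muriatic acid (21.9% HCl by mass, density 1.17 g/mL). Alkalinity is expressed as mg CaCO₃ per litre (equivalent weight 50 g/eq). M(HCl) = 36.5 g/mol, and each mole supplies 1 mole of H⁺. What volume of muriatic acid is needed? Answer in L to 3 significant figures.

(a) 34.5 kg; (b) 33.1 L

(a) Volume: 84,800 US gal × 3.785 L/gal = 320,968 L.
(a) Alkalinity to add: (102 − 38) = 64 mg/L as CaCO₃ × 320,968 L = 20,540 g as CaCO₃.
(a) Equivalents: 20,540 g ÷ 50 g/eq = 410.8 eq.
(a) NaHCO₃ supplies 1 eq per mole → 410.8 mol.
(a) Mass: 410.8 mol × 84 g/mol = 34,510 g.

(b) Alkalinity to neutralize: (244 − 102) = 142 mg/L as CaCO₃ × 81,800 L = 11,620 g as CaCO₃.
(b) Equivalents of H⁺ required: 11,620 ÷ 50 g/eq = 232.3 eq = 232.3 mol HCl.
(b) Mass of HCl: 232.3 × 36.5 = 8479 g.
(b) Mass of 21.9% solution: 8479 / 0.219 = 38,720 g.
(b) Volume: 38,720 g ÷ 1.17 g/mL = 33,090 mL.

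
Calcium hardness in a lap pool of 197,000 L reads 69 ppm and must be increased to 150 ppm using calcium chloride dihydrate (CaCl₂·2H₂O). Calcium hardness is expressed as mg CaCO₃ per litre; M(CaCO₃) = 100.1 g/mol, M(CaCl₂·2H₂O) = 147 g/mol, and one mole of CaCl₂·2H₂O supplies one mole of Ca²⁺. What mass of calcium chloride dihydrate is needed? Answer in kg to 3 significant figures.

Hardness to add: (150 − 69) = 81 mg/L as CaCO₃ × 197,000 L = 15,960 g as CaCO₃.
Moles of Ca²⁺ (1 mol Ca²⁺ ≡ 1 mol CaCO₃): 15,960 / 100.1 g/mol = 159.4 mol.
Mass of CaCl₂·2H₂O: 159.4 × 147 = 23,430 g.

23.4 kg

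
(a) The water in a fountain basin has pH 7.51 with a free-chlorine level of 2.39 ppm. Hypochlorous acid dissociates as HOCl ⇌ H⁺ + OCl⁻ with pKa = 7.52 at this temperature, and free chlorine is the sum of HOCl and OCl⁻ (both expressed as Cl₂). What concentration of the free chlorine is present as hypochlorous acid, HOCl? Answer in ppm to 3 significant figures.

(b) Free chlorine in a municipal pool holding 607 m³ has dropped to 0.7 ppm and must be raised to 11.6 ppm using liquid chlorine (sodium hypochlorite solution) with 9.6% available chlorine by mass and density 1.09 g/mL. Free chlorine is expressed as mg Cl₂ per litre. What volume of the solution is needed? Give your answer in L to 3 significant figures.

(a) 1.21 ppm; (b) 63.2 L

(a) [OCl⁻]/[HOCl] = 10^(pH − pKa) = 10^(7.51 − 7.52) = 10^-0.01 = 0.9772.
(a) Fraction as HOCl = 1 / (1 + 0.9772) = 0.5058.
(a) HOCl = 0.5058 × 2.39 ppm = 1.209 ppm.

(b) Volume: 607 m³ = 607,000 L.
(b) Chlorine deficit: 11.6 − 0.7 = 10.9 ppm = 10.9 mg/L as Cl₂.
(b) Cl₂ equivalent needed: 10.9 mg/L × 607,000 L = 6,616,000 mg = 6616 g.
(b) Product at 9.6% available chlorine: 6616 / 0.096 = 68,920 g.
(b) Volume at density 1.09 g/mL: 68,920 g ÷ 1.09 g/mL = 63,230 mL.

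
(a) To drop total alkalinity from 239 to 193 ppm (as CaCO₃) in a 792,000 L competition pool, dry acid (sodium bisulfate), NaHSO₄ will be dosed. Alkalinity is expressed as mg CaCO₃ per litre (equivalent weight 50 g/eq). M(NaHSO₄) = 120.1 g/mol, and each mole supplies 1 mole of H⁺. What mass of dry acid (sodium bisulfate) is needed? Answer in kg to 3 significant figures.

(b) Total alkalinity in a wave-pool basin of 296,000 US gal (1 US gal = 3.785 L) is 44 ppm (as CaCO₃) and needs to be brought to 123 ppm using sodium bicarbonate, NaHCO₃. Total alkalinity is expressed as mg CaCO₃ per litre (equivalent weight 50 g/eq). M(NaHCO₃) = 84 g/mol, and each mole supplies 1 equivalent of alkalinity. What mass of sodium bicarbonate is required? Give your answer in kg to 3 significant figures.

(a) 87.5 kg; (b) 149 kg

(a) Alkalinity to neutralize: (239 − 193) = 46 mg/L as CaCO₃ × 792,000 L = 36,430 g as CaCO₃.
(a) Equivalents of H⁺ required: 36,430 ÷ 50 g/eq = 728.6 eq = 728.6 mol NaHSO₄.
(a) Mass of NaHSO₄: 728.6 × 120.1 = 87,510 g.

(b) Volume: 296,000 US gal × 3.785 L/gal = 1,120,360 L.
(b) Alkalinity to add: (123 − 44) = 79 mg/L as CaCO₃ × 1,120,360 L = 88,510 g as CaCO₃.
(b) Equivalents: 88,510 g ÷ 50 g/eq = 1770 eq.
(b) NaHCO₃ supplies 1 eq per mole → 1770 mol.
(b) Mass: 1770 mol × 84 g/mol = 148,700 g.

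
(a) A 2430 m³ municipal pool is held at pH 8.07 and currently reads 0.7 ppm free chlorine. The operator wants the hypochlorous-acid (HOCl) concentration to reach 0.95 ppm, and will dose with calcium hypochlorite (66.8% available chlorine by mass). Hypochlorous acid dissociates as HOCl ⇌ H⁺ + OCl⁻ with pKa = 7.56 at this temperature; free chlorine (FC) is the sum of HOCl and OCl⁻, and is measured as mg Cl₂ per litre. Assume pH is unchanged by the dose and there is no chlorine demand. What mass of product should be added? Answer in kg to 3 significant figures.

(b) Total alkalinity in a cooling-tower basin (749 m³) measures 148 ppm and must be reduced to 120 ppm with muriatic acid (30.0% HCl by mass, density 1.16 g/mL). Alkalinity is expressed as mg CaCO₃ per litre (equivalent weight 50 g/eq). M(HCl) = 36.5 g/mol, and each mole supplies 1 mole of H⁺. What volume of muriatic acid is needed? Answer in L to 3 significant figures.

(a) Volume: 2430 m³ = 2,430,000 L.
(a) [OCl⁻]/[HOCl] = 10^(pH − pKa) = 10^(8.07 − 7.56) = 3.236; fraction as HOCl = 1/(1 + 3.236) = 0.2361.
(a) Free chlorine required for 0.95 ppm HOCl: 0.95 / 0.2361 = 4.024 ppm.
(a) FC to add: 4.024 − 0.7 = 3.324 mg/L as Cl₂.
(a) Cl₂ equivalent: 3.324 mg/L × 2,430,000 L = 8078 g.
(a) Product at 66.8% available Cl: 8078 / 0.668 = 12,090 g.

(b) Volume: 749 m³ = 749,000 L.
(b) Alkalinity to neutralize: (148 − 120) = 28 mg/L as CaCO₃ × 749,000 L = 20,970 g as CaCO₃.
(b) Equivalents of H⁺ required: 20,970 ÷ 50 g/eq = 419.4 eq = 419.4 mol HCl.
(b) Mass of HCl: 419.4 × 36.5 = 15,310 g.
(b) Mass of 30.0% solution: 15,310 / 0.3 = 51,030 g.
(b) Volume: 51,030 g ÷ 1.16 g/mL = 43,990 mL.

(a) 12.1 kg; (b) 44.0 L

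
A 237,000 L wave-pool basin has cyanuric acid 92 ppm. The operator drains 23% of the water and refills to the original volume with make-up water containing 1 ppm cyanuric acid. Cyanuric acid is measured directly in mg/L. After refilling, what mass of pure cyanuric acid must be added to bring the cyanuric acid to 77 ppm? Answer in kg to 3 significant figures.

1.41 kg

After draining 23% and refilling: 92 × 0.77 + 1 × 0.23 = 71.07 ppm.
Deficit to target: 77 − 71.07 = 5.93 mg/L.
Mass: 5.93 mg/L × 237,000 L = 1405 g cyanuric acid.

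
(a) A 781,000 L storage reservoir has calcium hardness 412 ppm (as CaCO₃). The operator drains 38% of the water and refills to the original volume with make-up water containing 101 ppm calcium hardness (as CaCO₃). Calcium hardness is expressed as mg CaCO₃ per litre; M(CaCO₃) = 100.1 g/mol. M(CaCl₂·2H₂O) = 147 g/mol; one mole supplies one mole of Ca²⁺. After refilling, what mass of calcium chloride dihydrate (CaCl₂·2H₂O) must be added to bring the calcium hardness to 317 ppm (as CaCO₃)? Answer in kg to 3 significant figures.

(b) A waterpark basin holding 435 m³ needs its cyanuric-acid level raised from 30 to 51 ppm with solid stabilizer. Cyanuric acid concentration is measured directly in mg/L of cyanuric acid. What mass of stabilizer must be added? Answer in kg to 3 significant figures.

(a) 26.6 kg; (b) 9.13 kg

(a) After draining 38% and refilling: 412 × 0.62 + 101 × 0.38 = 293.82 ppm.
(a) Deficit to target: 317 − 293.82 = 23.18 mg/L.
(a) As CaCO₃: 23.18 mg/L × 781,000 L = 18,100 g; ÷ 100.1 = 180.9 mol Ca²⁺.
(a) Mass: 180.9 × 147 = 26,590 g.

(b) Volume: 435 m³ = 435,000 L.
(b) CYA to add: (51 − 30) = 21 mg/L × 435,000 L = 9135 g cyanuric acid.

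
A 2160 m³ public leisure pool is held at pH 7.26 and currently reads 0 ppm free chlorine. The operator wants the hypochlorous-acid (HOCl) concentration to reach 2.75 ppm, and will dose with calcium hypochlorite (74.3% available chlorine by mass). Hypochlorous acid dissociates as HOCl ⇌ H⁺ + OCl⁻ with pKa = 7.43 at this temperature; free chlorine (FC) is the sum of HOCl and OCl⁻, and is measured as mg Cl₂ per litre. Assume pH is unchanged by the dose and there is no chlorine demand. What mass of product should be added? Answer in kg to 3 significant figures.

Volume: 2160 m³ = 2,160,000 L.
[OCl⁻]/[HOCl] = 10^(pH − pKa) = 10^(7.26 − 7.43) = 0.6761; fraction as HOCl = 1/(1 + 0.6761) = 0.5966.
Free chlorine required for 2.75 ppm HOCl: 2.75 / 0.5966 = 4.609 ppm.
FC to add: 4.609 − 0 = 4.609 mg/L as Cl₂.
Cl₂ equivalent: 4.609 mg/L × 2,160,000 L = 9956 g.
Product at 74.3% available Cl: 9956 / 0.743 = 13,400 g.

13.4 kg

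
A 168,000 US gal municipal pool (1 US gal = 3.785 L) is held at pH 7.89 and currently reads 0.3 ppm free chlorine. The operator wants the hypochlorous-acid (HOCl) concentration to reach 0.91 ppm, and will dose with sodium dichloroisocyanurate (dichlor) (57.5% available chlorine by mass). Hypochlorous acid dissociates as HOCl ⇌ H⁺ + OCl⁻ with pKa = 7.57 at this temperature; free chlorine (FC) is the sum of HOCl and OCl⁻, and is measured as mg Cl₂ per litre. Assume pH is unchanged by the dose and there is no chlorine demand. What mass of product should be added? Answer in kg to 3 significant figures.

Volume: 168,000 US gal × 3.785 L/gal = 635,880 L.
[OCl⁻]/[HOCl] = 10^(pH − pKa) = 10^(7.89 − 7.57) = 2.089; fraction as HOCl = 1/(1 + 2.089) = 0.3237.
Free chlorine required for 0.91 ppm HOCl: 0.91 / 0.3237 = 2.811 ppm.
FC to add: 2.811 − 0.3 = 2.511 mg/L as Cl₂.
Cl₂ equivalent: 2.511 mg/L × 635,880 L = 1597 g.
Product at 57.5% available Cl: 1597 / 0.575 = 2777 g.

2.78 kg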